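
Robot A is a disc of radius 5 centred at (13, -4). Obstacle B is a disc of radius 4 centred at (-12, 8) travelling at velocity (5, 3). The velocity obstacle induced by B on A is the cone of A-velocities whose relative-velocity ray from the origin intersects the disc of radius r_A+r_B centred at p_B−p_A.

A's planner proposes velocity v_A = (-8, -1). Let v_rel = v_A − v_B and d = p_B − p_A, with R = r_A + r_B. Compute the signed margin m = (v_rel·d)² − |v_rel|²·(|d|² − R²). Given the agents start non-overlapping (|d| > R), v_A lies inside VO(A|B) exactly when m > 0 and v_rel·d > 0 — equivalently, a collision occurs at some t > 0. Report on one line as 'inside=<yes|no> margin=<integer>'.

d = (-25, 12),  |d|² = 769;  R = 5+4 = 9,  c = 769−9² = 688
v_rel = (-13, -4),  |v_rel|² = 185;  v_rel·d = (-13)·(-25) + (-4)·(12) = 277
185·t² − 554·t + 688 = 0  ⇒  m = 277² − 185·688 = -50551
m = -50551 < 0,  v_rel·d = 277 > 0  ⇒  outside

inside=no margin=-50551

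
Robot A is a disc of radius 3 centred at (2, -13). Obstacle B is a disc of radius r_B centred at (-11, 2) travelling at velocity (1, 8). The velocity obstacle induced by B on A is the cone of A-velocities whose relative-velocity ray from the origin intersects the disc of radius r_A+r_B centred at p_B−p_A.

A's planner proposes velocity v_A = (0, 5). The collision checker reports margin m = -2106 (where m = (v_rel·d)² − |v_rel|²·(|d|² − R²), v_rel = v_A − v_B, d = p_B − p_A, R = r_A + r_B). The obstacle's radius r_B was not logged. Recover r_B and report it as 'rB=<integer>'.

m = -2106
d = (-13, 15);  v_rel = (-1, -3),  |v_rel|² = 10
v_rel×d = (-1)·(15) − (-3)·(-13) = -54
since m = R²·10 − (-54)²:  R² = (2916 + -2106) / 10 = 81
R = √81 = 9  ⇒  r_B = 9 − 3 = 6

rB=6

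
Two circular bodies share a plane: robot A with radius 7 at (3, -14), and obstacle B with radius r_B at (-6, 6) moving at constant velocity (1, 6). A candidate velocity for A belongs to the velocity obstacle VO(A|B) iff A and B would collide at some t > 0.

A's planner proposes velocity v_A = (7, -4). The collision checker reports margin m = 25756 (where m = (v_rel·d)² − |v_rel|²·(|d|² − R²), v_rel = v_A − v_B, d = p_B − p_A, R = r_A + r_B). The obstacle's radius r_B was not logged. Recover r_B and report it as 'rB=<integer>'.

m = 25756
d = (-9, 20);  v_rel = (6, -10),  |v_rel|² = 136
v_rel×d = (6)·(20) − (-10)·(-9) = 30
since m = R²·136 − 30²:  R² = (900 + 25756) / 136 = 196
R = √196 = 14  ⇒  r_B = 14 − 7 = 7

rB=7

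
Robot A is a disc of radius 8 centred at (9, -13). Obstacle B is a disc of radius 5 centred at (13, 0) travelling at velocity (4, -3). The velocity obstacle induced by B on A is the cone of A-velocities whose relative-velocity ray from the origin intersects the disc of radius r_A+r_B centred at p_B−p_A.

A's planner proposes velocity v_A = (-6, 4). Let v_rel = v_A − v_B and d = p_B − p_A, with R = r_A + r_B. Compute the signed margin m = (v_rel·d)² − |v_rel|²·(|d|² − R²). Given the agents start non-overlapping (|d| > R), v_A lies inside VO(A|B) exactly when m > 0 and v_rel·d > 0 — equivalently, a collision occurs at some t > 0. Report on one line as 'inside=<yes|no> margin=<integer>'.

d = (4, 13),  |d|² = 185;  R = 8+5 = 13,  c = 185−13² = 16
v_rel = (-10, 7),  |v_rel|² = 149;  v_rel·d = (-10)·(4) + (7)·(13) = 51
149·t² − 102·t + 16 = 0  ⇒  m = 51² − 149·16 = 217
m = 217 > 0,  v_rel·d = 51 > 0  ⇒  inside

inside=yes margin=217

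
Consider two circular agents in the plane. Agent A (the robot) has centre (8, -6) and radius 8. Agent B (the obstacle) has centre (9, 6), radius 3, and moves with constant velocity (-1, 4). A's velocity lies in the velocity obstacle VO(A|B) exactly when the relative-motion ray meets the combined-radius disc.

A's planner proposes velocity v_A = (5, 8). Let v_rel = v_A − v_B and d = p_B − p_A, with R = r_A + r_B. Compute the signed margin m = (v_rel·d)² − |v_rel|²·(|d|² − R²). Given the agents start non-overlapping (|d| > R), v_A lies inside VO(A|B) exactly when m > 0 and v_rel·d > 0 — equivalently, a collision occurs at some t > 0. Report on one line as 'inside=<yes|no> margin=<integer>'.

d = (1, 12),  |d|² = 145;  R = 8+3 = 11,  c = 145−11² = 24
v_rel = (6, 4),  |v_rel|² = 52;  v_rel·d = (6)·(1) + (4)·(12) = 54
52·t² − 108·t + 24 = 0  ⇒  m = 54² − 52·24 = 1668
m = 1668 > 0,  v_rel·d = 54 > 0  ⇒  inside

inside=yes margin=1668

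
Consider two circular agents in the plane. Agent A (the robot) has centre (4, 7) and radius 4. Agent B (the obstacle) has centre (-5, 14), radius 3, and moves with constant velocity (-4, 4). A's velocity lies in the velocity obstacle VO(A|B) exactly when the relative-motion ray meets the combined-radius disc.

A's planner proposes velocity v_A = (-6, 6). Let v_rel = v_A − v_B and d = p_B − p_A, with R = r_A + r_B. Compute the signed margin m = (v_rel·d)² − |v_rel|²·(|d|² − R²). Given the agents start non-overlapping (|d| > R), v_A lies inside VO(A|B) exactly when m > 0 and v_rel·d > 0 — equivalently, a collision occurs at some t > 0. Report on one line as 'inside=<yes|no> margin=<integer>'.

d = (-9, 7),  |d|² = 130;  R = 4+3 = 7,  c = 130−7² = 81
v_rel = (-2, 2),  |v_rel|² = 8;  v_rel·d = (-2)·(-9) + (2)·(7) = 32
8·t² − 64·t + 81 = 0  ⇒  m = 32² − 8·81 = 376
m = 376 > 0,  v_rel·d = 32 > 0  ⇒  inside

inside=yes margin=376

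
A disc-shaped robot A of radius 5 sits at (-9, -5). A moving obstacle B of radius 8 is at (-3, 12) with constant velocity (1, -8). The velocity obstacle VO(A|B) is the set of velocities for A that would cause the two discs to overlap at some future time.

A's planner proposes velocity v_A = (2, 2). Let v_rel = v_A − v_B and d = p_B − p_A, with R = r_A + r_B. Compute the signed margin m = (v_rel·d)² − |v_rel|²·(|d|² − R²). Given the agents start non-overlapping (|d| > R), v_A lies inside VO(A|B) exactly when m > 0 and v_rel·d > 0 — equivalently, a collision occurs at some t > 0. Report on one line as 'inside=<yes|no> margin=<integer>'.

d = (6, 17),  |d|² = 325;  R = 5+8 = 13,  c = 325−13² = 156
v_rel = (1, 10),  |v_rel|² = 101;  v_rel·d = (1)·(6) + (10)·(17) = 176
101·t² − 352·t + 156 = 0  ⇒  m = 176² − 101·156 = 15220
m = 15220 > 0,  v_rel·d = 176 > 0  ⇒  inside

inside=yes margin=15220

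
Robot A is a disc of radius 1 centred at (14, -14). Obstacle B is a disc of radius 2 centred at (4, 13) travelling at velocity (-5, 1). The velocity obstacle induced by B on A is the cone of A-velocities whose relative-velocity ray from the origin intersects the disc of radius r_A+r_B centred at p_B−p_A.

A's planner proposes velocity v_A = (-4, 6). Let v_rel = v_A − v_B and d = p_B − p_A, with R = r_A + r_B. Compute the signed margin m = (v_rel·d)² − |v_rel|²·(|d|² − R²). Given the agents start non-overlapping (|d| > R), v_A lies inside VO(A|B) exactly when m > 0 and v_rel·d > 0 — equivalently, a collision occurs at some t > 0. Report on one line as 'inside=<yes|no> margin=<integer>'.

d = (-10, 27),  |d|² = 829;  R = 1+2 = 3,  c = 829−3² = 820
v_rel = (1, 5),  |v_rel|² = 26;  v_rel·d = (1)·(-10) + (5)·(27) = 125
26·t² − 250·t + 820 = 0  ⇒  m = 125² − 26·820 = -5695
m = -5695 < 0,  v_rel·d = 125 > 0  ⇒  outside

inside=no margin=-5695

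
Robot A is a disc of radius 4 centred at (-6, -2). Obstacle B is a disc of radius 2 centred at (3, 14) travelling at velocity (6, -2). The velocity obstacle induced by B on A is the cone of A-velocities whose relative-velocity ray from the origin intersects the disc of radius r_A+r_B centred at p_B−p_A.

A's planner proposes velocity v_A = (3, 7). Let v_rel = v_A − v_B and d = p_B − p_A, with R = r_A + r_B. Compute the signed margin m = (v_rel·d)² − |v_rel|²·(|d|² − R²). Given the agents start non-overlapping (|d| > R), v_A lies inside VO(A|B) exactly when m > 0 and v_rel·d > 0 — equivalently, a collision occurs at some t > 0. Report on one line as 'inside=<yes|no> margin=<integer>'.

d = (9, 16),  |d|² = 337;  R = 4+2 = 6,  c = 337−6² = 301
v_rel = (-3, 9),  |v_rel|² = 90;  v_rel·d = (-3)·(9) + (9)·(16) = 117
90·t² − 234·t + 301 = 0  ⇒  m = 117² − 90·301 = -13401
m = -13401 < 0,  v_rel·d = 117 > 0  ⇒  outside

inside=no margin=-13401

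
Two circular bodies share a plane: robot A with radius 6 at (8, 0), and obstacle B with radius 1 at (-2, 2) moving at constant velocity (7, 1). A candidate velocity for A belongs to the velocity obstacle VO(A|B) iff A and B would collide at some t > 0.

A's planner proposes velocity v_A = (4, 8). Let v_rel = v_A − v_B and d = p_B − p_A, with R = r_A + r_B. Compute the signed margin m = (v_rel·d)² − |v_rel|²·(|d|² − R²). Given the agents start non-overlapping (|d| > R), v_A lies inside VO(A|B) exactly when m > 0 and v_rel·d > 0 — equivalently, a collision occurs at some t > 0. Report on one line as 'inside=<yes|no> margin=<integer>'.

d = (-10, 2),  |d|² = 104;  R = 6+1 = 7,  c = 104−7² = 55
v_rel = (-3, 7),  |v_rel|² = 58;  v_rel·d = (-3)·(-10) + (7)·(2) = 44
58·t² − 88·t + 55 = 0  ⇒  m = 44² − 58·55 = -1254
m = -1254 < 0,  v_rel·d = 44 > 0  ⇒  outside

inside=no margin=-1254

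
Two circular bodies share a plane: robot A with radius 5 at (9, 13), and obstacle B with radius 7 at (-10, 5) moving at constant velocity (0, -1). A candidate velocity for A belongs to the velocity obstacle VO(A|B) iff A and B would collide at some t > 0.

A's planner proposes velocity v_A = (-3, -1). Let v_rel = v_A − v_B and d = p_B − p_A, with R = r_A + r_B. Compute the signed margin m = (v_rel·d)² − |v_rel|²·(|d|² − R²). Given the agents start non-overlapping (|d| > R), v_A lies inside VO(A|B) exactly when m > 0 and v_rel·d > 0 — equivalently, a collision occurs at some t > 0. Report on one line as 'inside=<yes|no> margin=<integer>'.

d = (-19, -8),  |d|² = 425;  R = 5+7 = 12,  c = 425−12² = 281
v_rel = (-3, 0),  |v_rel|² = 9;  v_rel·d = (-3)·(-19) + (0)·(-8) = 57
9·t² − 114·t + 281 = 0  ⇒  m = 57² − 9·281 = 720
m = 720 > 0,  v_rel·d = 57 > 0  ⇒  inside

inside=yes margin=720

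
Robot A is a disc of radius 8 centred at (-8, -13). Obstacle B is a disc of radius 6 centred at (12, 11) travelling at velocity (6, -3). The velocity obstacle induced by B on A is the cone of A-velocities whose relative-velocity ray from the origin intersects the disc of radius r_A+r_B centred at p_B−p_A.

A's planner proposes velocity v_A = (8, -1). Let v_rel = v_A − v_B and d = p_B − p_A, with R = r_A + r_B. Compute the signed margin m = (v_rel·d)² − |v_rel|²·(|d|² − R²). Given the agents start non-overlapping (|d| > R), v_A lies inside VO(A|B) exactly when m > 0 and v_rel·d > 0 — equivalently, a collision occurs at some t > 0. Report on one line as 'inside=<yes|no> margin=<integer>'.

d = (20, 24),  |d|² = 976;  R = 8+6 = 14,  c = 976−14² = 780
v_rel = (2, 2),  |v_rel|² = 8;  v_rel·d = (2)·(20) + (2)·(24) = 88
8·t² − 176·t + 780 = 0  ⇒  m = 88² − 8·780 = 1504
m = 1504 > 0,  v_rel·d = 88 > 0  ⇒  inside

inside=yes margin=1504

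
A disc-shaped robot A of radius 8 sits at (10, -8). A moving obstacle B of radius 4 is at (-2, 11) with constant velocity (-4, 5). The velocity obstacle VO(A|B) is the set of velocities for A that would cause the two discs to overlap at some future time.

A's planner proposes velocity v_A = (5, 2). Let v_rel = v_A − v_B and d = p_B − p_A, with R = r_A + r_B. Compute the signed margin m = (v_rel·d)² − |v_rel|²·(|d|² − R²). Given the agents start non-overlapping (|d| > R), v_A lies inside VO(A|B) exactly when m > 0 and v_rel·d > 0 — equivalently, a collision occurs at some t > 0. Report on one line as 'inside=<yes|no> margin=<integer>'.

d = (-12, 19),  |d|² = 505;  R = 8+4 = 12,  c = 505−12² = 361
v_rel = (9, -3),  |v_rel|² = 90;  v_rel·d = (9)·(-12) + (-3)·(19) = -165
90·t² + 330·t + 361 = 0  ⇒  m = (-165)² − 90·361 = -5265
m = -5265 < 0,  v_rel·d = -165 < 0  ⇒  outside

inside=no margin=-5265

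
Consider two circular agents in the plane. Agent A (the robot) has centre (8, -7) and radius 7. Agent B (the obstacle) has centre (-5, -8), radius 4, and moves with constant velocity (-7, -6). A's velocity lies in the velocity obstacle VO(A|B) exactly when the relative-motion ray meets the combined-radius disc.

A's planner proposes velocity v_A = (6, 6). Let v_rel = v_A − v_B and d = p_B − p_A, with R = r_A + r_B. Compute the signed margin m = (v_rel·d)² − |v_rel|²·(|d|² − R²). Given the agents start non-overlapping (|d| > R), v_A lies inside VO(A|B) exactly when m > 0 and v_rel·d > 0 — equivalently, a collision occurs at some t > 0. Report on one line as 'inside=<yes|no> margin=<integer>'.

d = (-13, -1),  |d|² = 170;  R = 7+4 = 11,  c = 170−11² = 49
v_rel = (13, 12),  |v_rel|² = 313;  v_rel·d = (13)·(-13) + (12)·(-1) = -181
313·t² + 362·t + 49 = 0  ⇒  m = (-181)² − 313·49 = 17424
m = 17424 > 0,  v_rel·d = -181 < 0  ⇒  outside

inside=no margin=17424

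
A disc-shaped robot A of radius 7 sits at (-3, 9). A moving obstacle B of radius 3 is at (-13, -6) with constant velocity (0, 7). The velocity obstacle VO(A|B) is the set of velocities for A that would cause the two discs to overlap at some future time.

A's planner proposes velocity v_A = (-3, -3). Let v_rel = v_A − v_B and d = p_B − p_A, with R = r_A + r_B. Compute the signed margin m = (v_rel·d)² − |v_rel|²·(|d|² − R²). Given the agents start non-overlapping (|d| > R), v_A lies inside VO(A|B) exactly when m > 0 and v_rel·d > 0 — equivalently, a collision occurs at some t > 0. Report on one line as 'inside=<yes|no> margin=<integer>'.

d = (-10, -15),  |d|² = 325;  R = 7+3 = 10,  c = 325−10² = 225
v_rel = (-3, -10),  |v_rel|² = 109;  v_rel·d = (-3)·(-10) + (-10)·(-15) = 180
109·t² − 360·t + 225 = 0  ⇒  m = 180² − 109·225 = 7875
m = 7875 > 0,  v_rel·d = 180 > 0  ⇒  inside

inside=yes margin=7875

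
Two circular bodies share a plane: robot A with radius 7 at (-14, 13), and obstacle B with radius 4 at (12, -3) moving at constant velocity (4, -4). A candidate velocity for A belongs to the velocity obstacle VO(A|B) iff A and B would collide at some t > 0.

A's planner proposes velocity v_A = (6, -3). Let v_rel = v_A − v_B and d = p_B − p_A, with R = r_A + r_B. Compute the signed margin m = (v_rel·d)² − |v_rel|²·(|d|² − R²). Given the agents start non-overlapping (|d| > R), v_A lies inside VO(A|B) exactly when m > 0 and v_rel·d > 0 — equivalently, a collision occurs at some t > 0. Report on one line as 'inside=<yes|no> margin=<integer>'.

d = (26, -16),  |d|² = 932;  R = 7+4 = 11,  c = 932−11² = 811
v_rel = (2, 1),  |v_rel|² = 5;  v_rel·d = (2)·(26) + (1)·(-16) = 36
5·t² − 72·t + 811 = 0  ⇒  m = 36² − 5·811 = -2759
m = -2759 < 0,  v_rel·d = 36 > 0  ⇒  outside

inside=no margin=-2759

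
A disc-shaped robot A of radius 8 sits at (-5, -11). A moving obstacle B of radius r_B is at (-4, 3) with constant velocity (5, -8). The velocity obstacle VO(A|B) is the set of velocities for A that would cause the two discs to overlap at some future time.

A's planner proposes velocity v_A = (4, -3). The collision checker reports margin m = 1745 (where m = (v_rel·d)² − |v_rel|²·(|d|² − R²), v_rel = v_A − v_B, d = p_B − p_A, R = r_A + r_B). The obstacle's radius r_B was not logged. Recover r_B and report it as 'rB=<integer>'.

m = 1745
d = (1, 14);  v_rel = (-1, 5),  |v_rel|² = 26
v_rel×d = (-1)·(14) − (5)·(1) = -19
since m = R²·26 − (-19)²:  R² = (361 + 1745) / 26 = 81
R = √81 = 9  ⇒  r_B = 9 − 8 = 1

rB=1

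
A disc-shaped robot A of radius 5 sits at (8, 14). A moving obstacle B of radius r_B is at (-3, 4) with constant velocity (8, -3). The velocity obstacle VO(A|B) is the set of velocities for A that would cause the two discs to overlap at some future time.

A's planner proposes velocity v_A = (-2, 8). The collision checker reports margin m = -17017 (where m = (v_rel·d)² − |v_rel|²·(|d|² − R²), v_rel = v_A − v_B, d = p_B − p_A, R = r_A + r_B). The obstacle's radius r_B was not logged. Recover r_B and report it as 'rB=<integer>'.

m = -17017
d = (-11, -10);  v_rel = (-10, 11),  |v_rel|² = 221
v_rel×d = (-10)·(-10) − (11)·(-11) = 221
since m = R²·221 − 221²:  R² = (48841 + -17017) / 221 = 144
R = √144 = 12  ⇒  r_B = 12 − 5 = 7

rB=7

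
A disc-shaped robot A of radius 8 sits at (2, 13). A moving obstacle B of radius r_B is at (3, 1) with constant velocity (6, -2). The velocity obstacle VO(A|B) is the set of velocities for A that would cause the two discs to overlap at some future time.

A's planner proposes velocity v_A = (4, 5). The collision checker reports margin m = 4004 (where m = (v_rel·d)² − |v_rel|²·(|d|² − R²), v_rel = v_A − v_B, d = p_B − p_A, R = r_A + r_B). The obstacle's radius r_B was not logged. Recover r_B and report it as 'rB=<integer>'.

m = 4004
d = (1, -12);  v_rel = (-2, 7),  |v_rel|² = 53
v_rel×d = (-2)·(-12) − (7)·(1) = 17
since m = R²·53 − 17²:  R² = (289 + 4004) / 53 = 81
R = √81 = 9  ⇒  r_B = 9 − 8 = 1

rB=1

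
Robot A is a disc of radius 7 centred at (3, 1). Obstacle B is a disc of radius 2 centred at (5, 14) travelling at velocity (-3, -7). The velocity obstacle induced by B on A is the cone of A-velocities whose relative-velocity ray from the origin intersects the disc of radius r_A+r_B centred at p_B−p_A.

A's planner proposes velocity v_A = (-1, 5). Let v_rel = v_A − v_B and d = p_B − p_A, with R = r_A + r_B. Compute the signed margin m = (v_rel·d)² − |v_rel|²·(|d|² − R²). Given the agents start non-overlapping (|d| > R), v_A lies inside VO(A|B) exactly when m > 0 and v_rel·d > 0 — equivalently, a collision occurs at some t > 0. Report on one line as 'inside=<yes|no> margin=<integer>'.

d = (2, 13),  |d|² = 173;  R = 7+2 = 9,  c = 173−9² = 92
v_rel = (2, 12),  |v_rel|² = 148;  v_rel·d = (2)·(2) + (12)·(13) = 160
148·t² − 320·t + 92 = 0  ⇒  m = 160² − 148·92 = 11984
m = 11984 > 0,  v_rel·d = 160 > 0  ⇒  inside

inside=yes margin=11984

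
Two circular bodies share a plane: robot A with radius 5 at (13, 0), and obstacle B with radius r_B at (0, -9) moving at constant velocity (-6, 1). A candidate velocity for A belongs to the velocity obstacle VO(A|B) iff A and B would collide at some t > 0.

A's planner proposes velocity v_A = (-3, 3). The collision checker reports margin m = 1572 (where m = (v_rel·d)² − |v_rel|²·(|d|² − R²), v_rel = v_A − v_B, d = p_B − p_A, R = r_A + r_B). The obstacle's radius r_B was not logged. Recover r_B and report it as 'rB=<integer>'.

m = 1572
d = (-13, -9);  v_rel = (3, 2),  |v_rel|² = 13
v_rel×d = (3)·(-9) − (2)·(-13) = -1
since m = R²·13 − (-1)²:  R² = (1 + 1572) / 13 = 121
R = √121 = 11  ⇒  r_B = 11 − 5 = 6

rB=6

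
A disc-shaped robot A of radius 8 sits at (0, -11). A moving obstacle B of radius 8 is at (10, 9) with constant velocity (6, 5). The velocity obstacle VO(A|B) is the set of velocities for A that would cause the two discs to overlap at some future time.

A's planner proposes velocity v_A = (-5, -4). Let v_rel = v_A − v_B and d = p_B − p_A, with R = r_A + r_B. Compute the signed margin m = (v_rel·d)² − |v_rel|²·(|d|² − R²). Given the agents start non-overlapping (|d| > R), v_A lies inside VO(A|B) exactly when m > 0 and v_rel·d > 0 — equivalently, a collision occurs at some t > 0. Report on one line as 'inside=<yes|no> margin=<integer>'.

d = (10, 20),  |d|² = 500;  R = 8+8 = 16,  c = 500−16² = 244
v_rel = (-11, -9),  |v_rel|² = 202;  v_rel·d = (-11)·(10) + (-9)·(20) = -290
202·t² + 580·t + 244 = 0  ⇒  m = (-290)² − 202·244 = 34812
m = 34812 > 0,  v_rel·d = -290 < 0  ⇒  outside

inside=no margin=34812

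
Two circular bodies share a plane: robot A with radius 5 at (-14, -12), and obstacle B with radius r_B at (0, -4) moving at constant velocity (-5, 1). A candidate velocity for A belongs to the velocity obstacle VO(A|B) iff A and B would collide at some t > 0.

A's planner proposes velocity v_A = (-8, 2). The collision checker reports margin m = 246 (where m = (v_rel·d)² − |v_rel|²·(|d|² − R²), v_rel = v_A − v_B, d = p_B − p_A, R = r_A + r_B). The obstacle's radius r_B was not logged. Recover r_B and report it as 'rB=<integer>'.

m = 246
d = (14, 8);  v_rel = (-3, 1),  |v_rel|² = 10
v_rel×d = (-3)·(8) − (1)·(14) = -38
since m = R²·10 − (-38)²:  R² = (1444 + 246) / 10 = 169
R = √169 = 13  ⇒  r_B = 13 − 5 = 8

rB=8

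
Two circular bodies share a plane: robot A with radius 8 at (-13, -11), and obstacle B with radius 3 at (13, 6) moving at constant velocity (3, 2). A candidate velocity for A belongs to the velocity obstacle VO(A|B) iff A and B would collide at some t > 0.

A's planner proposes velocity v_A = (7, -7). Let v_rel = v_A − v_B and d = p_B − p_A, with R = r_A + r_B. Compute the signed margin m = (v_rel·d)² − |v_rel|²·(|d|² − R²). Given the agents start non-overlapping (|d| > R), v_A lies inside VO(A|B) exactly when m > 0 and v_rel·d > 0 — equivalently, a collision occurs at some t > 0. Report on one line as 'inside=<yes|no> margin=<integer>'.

d = (26, 17),  |d|² = 965;  R = 8+3 = 11,  c = 965−11² = 844
v_rel = (4, -9),  |v_rel|² = 97;  v_rel·d = (4)·(26) + (-9)·(17) = -49
97·t² + 98·t + 844 = 0  ⇒  m = (-49)² − 97·844 = -79467
m = -79467 < 0,  v_rel·d = -49 < 0  ⇒  outside

inside=no margin=-79467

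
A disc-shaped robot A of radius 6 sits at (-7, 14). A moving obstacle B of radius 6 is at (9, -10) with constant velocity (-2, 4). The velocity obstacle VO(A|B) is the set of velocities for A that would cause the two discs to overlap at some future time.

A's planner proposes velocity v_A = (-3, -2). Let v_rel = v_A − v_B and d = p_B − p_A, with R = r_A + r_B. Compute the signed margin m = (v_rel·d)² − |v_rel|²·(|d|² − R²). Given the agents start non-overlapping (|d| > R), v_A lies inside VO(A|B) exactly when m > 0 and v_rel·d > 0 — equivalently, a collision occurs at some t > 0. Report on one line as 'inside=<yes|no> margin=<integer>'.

d = (16, -24),  |d|² = 832;  R = 6+6 = 12,  c = 832−12² = 688
v_rel = (-1, -6),  |v_rel|² = 37;  v_rel·d = (-1)·(16) + (-6)·(-24) = 128
37·t² − 256·t + 688 = 0  ⇒  m = 128² − 37·688 = -9072
m = -9072 < 0,  v_rel·d = 128 > 0  ⇒  outside

inside=no margin=-9072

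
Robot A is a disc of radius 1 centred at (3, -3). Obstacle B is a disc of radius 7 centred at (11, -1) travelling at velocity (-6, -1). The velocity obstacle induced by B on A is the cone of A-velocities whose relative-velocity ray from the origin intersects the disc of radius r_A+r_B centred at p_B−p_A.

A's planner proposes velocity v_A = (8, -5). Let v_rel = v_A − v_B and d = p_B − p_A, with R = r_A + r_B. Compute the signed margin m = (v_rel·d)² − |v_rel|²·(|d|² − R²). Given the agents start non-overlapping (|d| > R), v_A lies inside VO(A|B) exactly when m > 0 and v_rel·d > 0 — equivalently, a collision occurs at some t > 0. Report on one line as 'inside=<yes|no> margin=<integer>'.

d = (8, 2),  |d|² = 68;  R = 1+7 = 8,  c = 68−8² = 4
v_rel = (14, -4),  |v_rel|² = 212;  v_rel·d = (14)·(8) + (-4)·(2) = 104
212·t² − 208·t + 4 = 0  ⇒  m = 104² − 212·4 = 9968
m = 9968 > 0,  v_rel·d = 104 > 0  ⇒  inside

inside=yes margin=9968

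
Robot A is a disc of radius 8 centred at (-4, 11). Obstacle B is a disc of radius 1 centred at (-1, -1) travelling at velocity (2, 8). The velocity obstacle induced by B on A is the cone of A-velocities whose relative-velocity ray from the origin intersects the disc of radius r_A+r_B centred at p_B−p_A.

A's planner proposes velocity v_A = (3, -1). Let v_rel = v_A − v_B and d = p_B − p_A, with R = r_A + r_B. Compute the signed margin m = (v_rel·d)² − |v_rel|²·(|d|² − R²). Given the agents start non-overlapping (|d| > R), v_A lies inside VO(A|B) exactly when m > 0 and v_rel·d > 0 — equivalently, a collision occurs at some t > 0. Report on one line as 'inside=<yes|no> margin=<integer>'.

d = (3, -12),  |d|² = 153;  R = 8+1 = 9,  c = 153−9² = 72
v_rel = (1, -9),  |v_rel|² = 82;  v_rel·d = (1)·(3) + (-9)·(-12) = 111
82·t² − 222·t + 72 = 0  ⇒  m = 111² − 82·72 = 6417
m = 6417 > 0,  v_rel·d = 111 > 0  ⇒  inside

inside=yes margin=6417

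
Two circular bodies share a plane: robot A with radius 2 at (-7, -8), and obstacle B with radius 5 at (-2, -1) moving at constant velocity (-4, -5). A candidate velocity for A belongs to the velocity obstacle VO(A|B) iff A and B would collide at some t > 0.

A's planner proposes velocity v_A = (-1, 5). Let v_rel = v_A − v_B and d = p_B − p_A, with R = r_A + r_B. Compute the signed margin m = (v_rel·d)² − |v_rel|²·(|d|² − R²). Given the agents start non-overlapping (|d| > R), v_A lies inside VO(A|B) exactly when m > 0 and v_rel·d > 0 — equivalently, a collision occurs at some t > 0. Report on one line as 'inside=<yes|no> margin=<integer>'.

d = (5, 7),  |d|² = 74;  R = 2+5 = 7,  c = 74−7² = 25
v_rel = (3, 10),  |v_rel|² = 109;  v_rel·d = (3)·(5) + (10)·(7) = 85
109·t² − 170·t + 25 = 0  ⇒  m = 85² − 109·25 = 4500
m = 4500 > 0,  v_rel·d = 85 > 0  ⇒  inside

inside=yes margin=4500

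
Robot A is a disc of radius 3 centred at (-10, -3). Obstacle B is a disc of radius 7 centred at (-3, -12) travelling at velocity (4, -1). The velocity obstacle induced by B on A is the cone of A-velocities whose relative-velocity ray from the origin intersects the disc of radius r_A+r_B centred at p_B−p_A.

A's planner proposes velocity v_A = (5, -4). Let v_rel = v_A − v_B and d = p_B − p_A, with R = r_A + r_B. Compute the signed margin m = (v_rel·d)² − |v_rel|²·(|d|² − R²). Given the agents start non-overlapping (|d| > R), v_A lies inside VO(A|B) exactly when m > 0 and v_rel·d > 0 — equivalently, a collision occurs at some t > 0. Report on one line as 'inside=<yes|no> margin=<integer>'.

d = (7, -9),  |d|² = 130;  R = 3+7 = 10,  c = 130−10² = 30
v_rel = (1, -3),  |v_rel|² = 10;  v_rel·d = (1)·(7) + (-3)·(-9) = 34
10·t² − 68·t + 30 = 0  ⇒  m = 34² − 10·30 = 856
m = 856 > 0,  v_rel·d = 34 > 0  ⇒  inside

inside=yes margin=856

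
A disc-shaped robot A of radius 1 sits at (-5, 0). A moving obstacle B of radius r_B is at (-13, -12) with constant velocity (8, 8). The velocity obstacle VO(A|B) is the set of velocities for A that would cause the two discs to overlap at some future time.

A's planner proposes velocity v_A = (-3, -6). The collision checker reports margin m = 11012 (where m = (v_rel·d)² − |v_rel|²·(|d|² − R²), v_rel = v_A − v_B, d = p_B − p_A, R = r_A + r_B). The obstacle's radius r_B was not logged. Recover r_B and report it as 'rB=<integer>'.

m = 11012
d = (-8, -12);  v_rel = (-11, -14),  |v_rel|² = 317
v_rel×d = (-11)·(-12) − (-14)·(-8) = 20
since m = R²·317 − 20²:  R² = (400 + 11012) / 317 = 36
R = √36 = 6  ⇒  r_B = 6 − 1 = 5

rB=5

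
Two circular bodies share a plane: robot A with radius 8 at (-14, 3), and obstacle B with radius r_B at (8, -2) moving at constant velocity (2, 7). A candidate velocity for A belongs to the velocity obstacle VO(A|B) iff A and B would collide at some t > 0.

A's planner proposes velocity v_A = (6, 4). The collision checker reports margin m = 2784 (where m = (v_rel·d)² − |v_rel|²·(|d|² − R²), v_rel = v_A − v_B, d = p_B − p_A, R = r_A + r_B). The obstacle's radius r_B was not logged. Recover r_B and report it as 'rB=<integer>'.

m = 2784
d = (22, -5);  v_rel = (4, -3),  |v_rel|² = 25
v_rel×d = (4)·(-5) − (-3)·(22) = 46
since m = R²·25 − 46²:  R² = (2116 + 2784) / 25 = 196
R = √196 = 14  ⇒  r_B = 14 − 8 = 6

rB=6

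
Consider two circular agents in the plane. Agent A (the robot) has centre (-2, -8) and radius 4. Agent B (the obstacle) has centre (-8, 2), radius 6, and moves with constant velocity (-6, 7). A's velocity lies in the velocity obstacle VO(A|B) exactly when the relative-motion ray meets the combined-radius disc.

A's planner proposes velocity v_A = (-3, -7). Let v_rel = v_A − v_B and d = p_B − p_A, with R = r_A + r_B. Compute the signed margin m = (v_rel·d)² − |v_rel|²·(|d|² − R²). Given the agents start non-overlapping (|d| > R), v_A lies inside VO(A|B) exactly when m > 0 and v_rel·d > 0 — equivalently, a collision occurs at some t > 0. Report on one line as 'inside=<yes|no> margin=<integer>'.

d = (-6, 10),  |d|² = 136;  R = 4+6 = 10,  c = 136−10² = 36
v_rel = (3, -14),  |v_rel|² = 205;  v_rel·d = (3)·(-6) + (-14)·(10) = -158
205·t² + 316·t + 36 = 0  ⇒  m = (-158)² − 205·36 = 17584
m = 17584 > 0,  v_rel·d = -158 < 0  ⇒  outside

inside=no margin=17584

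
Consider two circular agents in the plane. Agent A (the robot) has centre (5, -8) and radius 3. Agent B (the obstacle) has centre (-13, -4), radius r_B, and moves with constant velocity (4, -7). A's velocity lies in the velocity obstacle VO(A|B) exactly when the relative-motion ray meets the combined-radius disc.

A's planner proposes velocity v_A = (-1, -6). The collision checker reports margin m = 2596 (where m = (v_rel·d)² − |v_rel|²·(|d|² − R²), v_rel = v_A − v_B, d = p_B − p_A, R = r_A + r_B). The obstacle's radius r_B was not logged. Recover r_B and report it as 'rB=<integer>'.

m = 2596
d = (-18, 4);  v_rel = (-5, 1),  |v_rel|² = 26
v_rel×d = (-5)·(4) − (1)·(-18) = -2
since m = R²·26 − (-2)²:  R² = (4 + 2596) / 26 = 100
R = √100 = 10  ⇒  r_B = 10 − 3 = 7

rB=7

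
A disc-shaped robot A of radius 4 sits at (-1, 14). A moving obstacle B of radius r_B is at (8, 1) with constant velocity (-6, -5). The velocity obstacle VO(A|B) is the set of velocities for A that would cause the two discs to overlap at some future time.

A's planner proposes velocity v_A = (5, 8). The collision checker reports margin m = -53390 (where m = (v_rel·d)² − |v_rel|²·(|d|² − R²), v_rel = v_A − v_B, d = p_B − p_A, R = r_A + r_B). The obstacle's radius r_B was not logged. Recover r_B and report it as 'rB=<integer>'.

m = -53390
d = (9, -13);  v_rel = (11, 13),  |v_rel|² = 290
v_rel×d = (11)·(-13) − (13)·(9) = -260
since m = R²·290 − (-260)²:  R² = (67600 + -53390) / 290 = 49
R = √49 = 7  ⇒  r_B = 7 − 4 = 3

rB=3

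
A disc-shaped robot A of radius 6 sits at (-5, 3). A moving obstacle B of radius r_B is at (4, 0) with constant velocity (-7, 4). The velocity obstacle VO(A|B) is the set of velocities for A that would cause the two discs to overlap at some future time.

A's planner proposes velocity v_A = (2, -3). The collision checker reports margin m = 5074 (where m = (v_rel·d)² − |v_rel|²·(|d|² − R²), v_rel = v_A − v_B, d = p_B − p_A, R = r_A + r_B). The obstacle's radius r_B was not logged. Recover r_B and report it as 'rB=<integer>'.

m = 5074
d = (9, -3);  v_rel = (9, -7),  |v_rel|² = 130
v_rel×d = (9)·(-3) − (-7)·(9) = 36
since m = R²·130 − 36²:  R² = (1296 + 5074) / 130 = 49
R = √49 = 7  ⇒  r_B = 7 − 6 = 1

rB=1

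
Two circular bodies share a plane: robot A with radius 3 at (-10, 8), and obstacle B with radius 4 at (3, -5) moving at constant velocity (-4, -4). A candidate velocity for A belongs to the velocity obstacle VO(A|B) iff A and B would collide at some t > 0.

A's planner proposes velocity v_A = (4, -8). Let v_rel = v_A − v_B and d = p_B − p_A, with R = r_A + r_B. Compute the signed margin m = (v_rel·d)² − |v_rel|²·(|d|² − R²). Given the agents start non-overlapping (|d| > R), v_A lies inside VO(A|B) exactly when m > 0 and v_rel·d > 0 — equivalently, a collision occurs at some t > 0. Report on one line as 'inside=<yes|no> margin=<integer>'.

d = (13, -13),  |d|² = 338;  R = 3+4 = 7,  c = 338−7² = 289
v_rel = (8, -4),  |v_rel|² = 80;  v_rel·d = (8)·(13) + (-4)·(-13) = 156
80·t² − 312·t + 289 = 0  ⇒  m = 156² − 80·289 = 1216
m = 1216 > 0,  v_rel·d = 156 > 0  ⇒  inside

inside=yes margin=1216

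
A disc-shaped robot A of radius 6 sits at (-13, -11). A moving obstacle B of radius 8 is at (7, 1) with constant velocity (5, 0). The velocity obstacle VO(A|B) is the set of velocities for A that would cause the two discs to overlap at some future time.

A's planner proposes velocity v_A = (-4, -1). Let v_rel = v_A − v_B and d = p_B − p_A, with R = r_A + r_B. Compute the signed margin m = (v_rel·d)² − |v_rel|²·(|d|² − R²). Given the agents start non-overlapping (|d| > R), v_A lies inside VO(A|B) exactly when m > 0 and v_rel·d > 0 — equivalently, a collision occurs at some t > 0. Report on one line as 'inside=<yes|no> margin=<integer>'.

d = (20, 12),  |d|² = 544;  R = 6+8 = 14,  c = 544−14² = 348
v_rel = (-9, -1),  |v_rel|² = 82;  v_rel·d = (-9)·(20) + (-1)·(12) = -192
82·t² + 384·t + 348 = 0  ⇒  m = (-192)² − 82·348 = 8328
m = 8328 > 0,  v_rel·d = -192 < 0  ⇒  outside

inside=no margin=8328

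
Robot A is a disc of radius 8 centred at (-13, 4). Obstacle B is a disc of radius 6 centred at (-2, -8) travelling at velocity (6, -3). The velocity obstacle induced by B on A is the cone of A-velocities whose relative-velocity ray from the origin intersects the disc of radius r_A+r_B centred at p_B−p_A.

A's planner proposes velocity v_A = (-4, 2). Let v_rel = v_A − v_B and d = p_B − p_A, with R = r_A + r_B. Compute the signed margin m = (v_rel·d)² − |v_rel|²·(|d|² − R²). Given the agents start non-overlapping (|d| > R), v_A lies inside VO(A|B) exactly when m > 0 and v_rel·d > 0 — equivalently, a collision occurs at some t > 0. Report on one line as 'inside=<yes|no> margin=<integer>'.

d = (11, -12),  |d|² = 265;  R = 8+6 = 14,  c = 265−14² = 69
v_rel = (-10, 5),  |v_rel|² = 125;  v_rel·d = (-10)·(11) + (5)·(-12) = -170
125·t² + 340·t + 69 = 0  ⇒  m = (-170)² − 125·69 = 20275
m = 20275 > 0,  v_rel·d = -170 < 0  ⇒  outside

inside=no margin=20275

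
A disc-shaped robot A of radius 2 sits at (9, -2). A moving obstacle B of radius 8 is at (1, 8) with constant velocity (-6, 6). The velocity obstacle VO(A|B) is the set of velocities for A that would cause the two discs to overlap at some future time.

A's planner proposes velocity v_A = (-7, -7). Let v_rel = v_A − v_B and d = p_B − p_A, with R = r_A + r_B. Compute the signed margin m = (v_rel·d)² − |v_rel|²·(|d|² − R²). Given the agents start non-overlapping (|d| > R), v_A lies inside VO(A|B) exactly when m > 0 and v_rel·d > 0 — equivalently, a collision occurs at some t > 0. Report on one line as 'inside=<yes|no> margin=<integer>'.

d = (-8, 10),  |d|² = 164;  R = 2+8 = 10,  c = 164−10² = 64
v_rel = (-1, -13),  |v_rel|² = 170;  v_rel·d = (-1)·(-8) + (-13)·(10) = -122
170·t² + 244·t + 64 = 0  ⇒  m = (-122)² − 170·64 = 4004
m = 4004 > 0,  v_rel·d = -122 < 0  ⇒  outside

inside=no margin=4004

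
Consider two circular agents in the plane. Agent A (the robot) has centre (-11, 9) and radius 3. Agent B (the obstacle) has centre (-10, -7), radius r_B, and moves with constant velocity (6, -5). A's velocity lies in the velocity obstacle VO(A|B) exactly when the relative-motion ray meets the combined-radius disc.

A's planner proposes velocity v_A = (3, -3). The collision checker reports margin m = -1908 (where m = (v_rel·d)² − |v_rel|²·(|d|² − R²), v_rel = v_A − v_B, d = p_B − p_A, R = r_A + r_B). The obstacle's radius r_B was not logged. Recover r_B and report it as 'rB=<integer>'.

m = -1908
d = (1, -16);  v_rel = (-3, 2),  |v_rel|² = 13
v_rel×d = (-3)·(-16) − (2)·(1) = 46
since m = R²·13 − 46²:  R² = (2116 + -1908) / 13 = 16
R = √16 = 4  ⇒  r_B = 4 − 3 = 1

rB=1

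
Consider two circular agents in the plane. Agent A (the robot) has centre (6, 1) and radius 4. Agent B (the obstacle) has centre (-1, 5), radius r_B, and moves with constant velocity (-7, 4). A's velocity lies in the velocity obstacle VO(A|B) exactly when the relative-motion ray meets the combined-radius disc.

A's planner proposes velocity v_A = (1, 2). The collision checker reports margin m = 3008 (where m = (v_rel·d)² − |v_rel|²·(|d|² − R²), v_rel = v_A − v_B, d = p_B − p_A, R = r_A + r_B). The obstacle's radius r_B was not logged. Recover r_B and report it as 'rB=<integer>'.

m = 3008
d = (-7, 4);  v_rel = (8, -2),  |v_rel|² = 68
v_rel×d = (8)·(4) − (-2)·(-7) = 18
since m = R²·68 − 18²:  R² = (324 + 3008) / 68 = 49
R = √49 = 7  ⇒  r_B = 7 − 4 = 3

rB=3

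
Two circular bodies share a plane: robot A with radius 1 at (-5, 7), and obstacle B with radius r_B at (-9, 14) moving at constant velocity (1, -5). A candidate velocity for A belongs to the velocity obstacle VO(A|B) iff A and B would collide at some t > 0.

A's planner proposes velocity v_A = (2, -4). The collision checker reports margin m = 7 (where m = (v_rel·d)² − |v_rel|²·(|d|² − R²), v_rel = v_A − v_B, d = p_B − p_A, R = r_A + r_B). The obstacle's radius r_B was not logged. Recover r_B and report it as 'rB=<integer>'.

m = 7
d = (-4, 7);  v_rel = (1, 1),  |v_rel|² = 2
v_rel×d = (1)·(7) − (1)·(-4) = 11
since m = R²·2 − 11²:  R² = (121 + 7) / 2 = 64
R = √64 = 8  ⇒  r_B = 8 − 1 = 7

rB=7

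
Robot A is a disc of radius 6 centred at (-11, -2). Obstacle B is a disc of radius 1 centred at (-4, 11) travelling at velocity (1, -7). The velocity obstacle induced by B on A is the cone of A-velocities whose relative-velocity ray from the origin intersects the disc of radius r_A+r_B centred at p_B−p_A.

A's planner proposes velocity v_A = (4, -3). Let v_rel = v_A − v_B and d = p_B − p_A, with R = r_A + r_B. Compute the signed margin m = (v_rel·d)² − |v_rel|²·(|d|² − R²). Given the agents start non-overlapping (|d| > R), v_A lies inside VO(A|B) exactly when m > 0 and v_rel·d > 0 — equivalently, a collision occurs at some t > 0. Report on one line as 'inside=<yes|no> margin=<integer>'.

d = (7, 13),  |d|² = 218;  R = 6+1 = 7,  c = 218−7² = 169
v_rel = (3, 4),  |v_rel|² = 25;  v_rel·d = (3)·(7) + (4)·(13) = 73
25·t² − 146·t + 169 = 0  ⇒  m = 73² − 25·169 = 1104
m = 1104 > 0,  v_rel·d = 73 > 0  ⇒  inside

inside=yes margin=1104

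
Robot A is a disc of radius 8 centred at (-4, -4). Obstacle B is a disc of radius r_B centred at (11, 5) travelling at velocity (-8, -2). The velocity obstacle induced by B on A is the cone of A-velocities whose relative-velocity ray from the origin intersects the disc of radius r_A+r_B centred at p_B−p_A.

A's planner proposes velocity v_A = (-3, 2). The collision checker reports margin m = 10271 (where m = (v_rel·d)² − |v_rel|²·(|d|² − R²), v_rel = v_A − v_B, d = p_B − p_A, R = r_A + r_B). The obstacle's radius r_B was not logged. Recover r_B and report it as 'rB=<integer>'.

m = 10271
d = (15, 9);  v_rel = (5, 4),  |v_rel|² = 41
v_rel×d = (5)·(9) − (4)·(15) = -15
since m = R²·41 − (-15)²:  R² = (225 + 10271) / 41 = 256
R = √256 = 16  ⇒  r_B = 16 − 8 = 8

rB=8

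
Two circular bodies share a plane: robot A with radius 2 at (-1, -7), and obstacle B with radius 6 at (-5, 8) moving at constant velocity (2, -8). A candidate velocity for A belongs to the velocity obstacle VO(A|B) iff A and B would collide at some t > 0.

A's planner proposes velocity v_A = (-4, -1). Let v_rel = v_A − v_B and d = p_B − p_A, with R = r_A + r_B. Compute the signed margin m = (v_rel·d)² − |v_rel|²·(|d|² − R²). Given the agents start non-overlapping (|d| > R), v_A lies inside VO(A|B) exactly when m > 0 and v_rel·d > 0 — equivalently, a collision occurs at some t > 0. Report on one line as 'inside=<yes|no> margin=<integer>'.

d = (-4, 15),  |d|² = 241;  R = 2+6 = 8,  c = 241−8² = 177
v_rel = (-6, 7),  |v_rel|² = 85;  v_rel·d = (-6)·(-4) + (7)·(15) = 129
85·t² − 258·t + 177 = 0  ⇒  m = 129² − 85·177 = 1596
m = 1596 > 0,  v_rel·d = 129 > 0  ⇒  inside

inside=yes margin=1596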